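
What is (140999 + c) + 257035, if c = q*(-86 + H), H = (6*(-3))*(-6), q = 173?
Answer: 401840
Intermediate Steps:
H = 108 (H = -18*(-6) = 108)
c = 3806 (c = 173*(-86 + 108) = 173*22 = 3806)
(140999 + c) + 257035 = (140999 + 3806) + 257035 = 144805 + 257035 = 401840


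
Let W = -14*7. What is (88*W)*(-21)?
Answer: 181104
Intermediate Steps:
W = -98
(88*W)*(-21) = (88*(-98))*(-21) = -8624*(-21) = 181104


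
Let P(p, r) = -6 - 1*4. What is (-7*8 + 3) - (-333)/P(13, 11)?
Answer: -863/10 ≈ -86.300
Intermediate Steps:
P(p, r) = -10 (P(p, r) = -6 - 4 = -10)
(-7*8 + 3) - (-333)/P(13, 11) = (-7*8 + 3) - (-333)/(-10) = (-56 + 3) - (-333)*(-1)/10 = -53 - 1*333/10 = -53 - 333/10 = -863/10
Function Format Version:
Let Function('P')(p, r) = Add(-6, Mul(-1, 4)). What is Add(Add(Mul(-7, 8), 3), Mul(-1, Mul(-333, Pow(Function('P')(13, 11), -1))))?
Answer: Rational(-863, 10) ≈ -86.300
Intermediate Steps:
Function('P')(p, r) = -10 (Function('P')(p, r) = Add(-6, -4) = -10)
Add(Add(Mul(-7, 8), 3), Mul(-1, Mul(-333, Pow(Function('P')(13, 11), -1)))) = Add(Add(Mul(-7, 8), 3), Mul(-1, Mul(-333, Pow(-10, -1)))) = Add(Add(-56, 3), Mul(-1, Mul(-333, Rational(-1, 10)))) = Add(-53, Mul(-1, Rational(333, 10))) = Add(-53, Rational(-333, 10)) = Rational(-863, 10)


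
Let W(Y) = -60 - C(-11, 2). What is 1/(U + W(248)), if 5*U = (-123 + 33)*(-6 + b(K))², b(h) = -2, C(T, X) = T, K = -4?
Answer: -1/1201 ≈ -0.00083264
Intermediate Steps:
W(Y) = -49 (W(Y) = -60 - 1*(-11) = -60 + 11 = -49)
U = -1152 (U = ((-123 + 33)*(-6 - 2)²)/5 = (-90*(-8)²)/5 = (-90*64)/5 = (⅕)*(-5760) = -1152)
1/(U + W(248)) = 1/(-1152 - 49) = 1/(-1201) = -1/1201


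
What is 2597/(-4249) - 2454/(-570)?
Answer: 213018/57665 ≈ 3.6941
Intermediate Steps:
2597/(-4249) - 2454/(-570) = 2597*(-1/4249) - 2454*(-1/570) = -371/607 + 409/95 = 213018/57665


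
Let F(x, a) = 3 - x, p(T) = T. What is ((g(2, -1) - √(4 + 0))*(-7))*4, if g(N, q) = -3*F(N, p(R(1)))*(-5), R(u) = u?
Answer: -364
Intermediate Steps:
g(N, q) = 45 - 15*N (g(N, q) = -3*(3 - N)*(-5) = (-9 + 3*N)*(-5) = 45 - 15*N)
((g(2, -1) - √(4 + 0))*(-7))*4 = (((45 - 15*2) - √(4 + 0))*(-7))*4 = (((45 - 30) - √4)*(-7))*4 = ((15 - 1*2)*(-7))*4 = ((15 - 2)*(-7))*4 = (13*(-7))*4 = -91*4 = -364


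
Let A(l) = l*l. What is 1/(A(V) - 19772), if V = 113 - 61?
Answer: -1/17068 ≈ -5.8589e-5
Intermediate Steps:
V = 52
A(l) = l**2
1/(A(V) - 19772) = 1/(52**2 - 19772) = 1/(2704 - 19772) = 1/(-17068) = -1/17068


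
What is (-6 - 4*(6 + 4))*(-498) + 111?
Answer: 23019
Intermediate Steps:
(-6 - 4*(6 + 4))*(-498) + 111 = (-6 - 4*10)*(-498) + 111 = (-6 - 2*20)*(-498) + 111 = (-6 - 40)*(-498) + 111 = -46*(-498) + 111 = 22908 + 111 = 23019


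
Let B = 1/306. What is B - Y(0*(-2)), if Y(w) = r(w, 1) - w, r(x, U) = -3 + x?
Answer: 919/306 ≈ 3.0033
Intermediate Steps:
Y(w) = -3 (Y(w) = (-3 + w) - w = -3)
B = 1/306 ≈ 0.0032680
B - Y(0*(-2)) = 1/306 - 1*(-3) = 1/306 + 3 = 919/306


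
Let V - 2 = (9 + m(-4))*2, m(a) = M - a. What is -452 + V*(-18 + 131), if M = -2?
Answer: 2260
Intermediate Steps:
m(a) = -2 - a
V = 24 (V = 2 + (9 + (-2 - 1*(-4)))*2 = 2 + (9 + (-2 + 4))*2 = 2 + (9 + 2)*2 = 2 + 11*2 = 2 + 22 = 24)
-452 + V*(-18 + 131) = -452 + 24*(-18 + 131) = -452 + 24*113 = -452 + 2712 = 2260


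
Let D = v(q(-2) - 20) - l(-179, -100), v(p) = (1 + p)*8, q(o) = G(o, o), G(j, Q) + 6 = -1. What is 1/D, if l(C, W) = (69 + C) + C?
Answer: 1/81 ≈ 0.012346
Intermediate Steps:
G(j, Q) = -7 (G(j, Q) = -6 - 1 = -7)
q(o) = -7
l(C, W) = 69 + 2*C
v(p) = 8 + 8*p
D = 81 (D = (8 + 8*(-7 - 20)) - (69 + 2*(-179)) = (8 + 8*(-27)) - (69 - 358) = (8 - 216) - 1*(-289) = -208 + 289 = 81)
1/D = 1/81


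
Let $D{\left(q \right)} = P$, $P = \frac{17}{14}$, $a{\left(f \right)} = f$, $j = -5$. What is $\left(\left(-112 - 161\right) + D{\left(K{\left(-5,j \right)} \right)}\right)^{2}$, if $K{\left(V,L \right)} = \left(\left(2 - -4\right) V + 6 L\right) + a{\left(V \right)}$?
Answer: $\frac{14478025}{196} \approx 73868.0$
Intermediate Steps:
$K{\left(V,L \right)} = 6 L + 7 V$ ($K{\left(V,L \right)} = \left(\left(2 - -4\right) V + 6 L\right) + V = \left(\left(2 + 4\right) V + 6 L\right) + V = \left(6 V + 6 L\right) + V = \left(6 L + 6 V\right) + V = 6 L + 7 V$)
$P = \frac{17}{14}$ ($P = 17 \cdot \frac{1}{14} = \frac{17}{14} \approx 1.2143$)
$D{\left(q \right)} = \frac{17}{14}$
$\left(\left(-112 - 161\right) + D{\left(K{\left(-5,j \right)} \right)}\right)^{2} = \left(\left(-112 - 161\right) + \frac{17}{14}\right)^{2} = \left(-273 + \frac{17}{14}\right)^{2} = \left(- \frac{3805}{14}\right)^{2} = \frac{14478025}{196}$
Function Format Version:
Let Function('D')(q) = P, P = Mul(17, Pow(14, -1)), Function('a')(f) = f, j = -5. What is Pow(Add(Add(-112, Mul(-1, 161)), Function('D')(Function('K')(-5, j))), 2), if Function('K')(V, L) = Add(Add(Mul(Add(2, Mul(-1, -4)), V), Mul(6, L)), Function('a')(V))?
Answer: Rational(14478025, 196) ≈ 73868.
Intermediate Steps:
Function('K')(V, L) = Add(Mul(6, L), Mul(7, V)) (Function('K')(V, L) = Add(Add(Mul(Add(2, Mul(-1, -4)), V), Mul(6, L)), V) = Add(Add(Mul(Add(2, 4), V), Mul(6, L)), V) = Add(Add(Mul(6, V), Mul(6, L)), V) = Add(Add(Mul(6, L), Mul(6, V)), V) = Add(Mul(6, L), Mul(7, V)))
P = Rational(17, 14) (P = Mul(17, Rational(1, 14)) = Rational(17, 14) ≈ 1.2143)
Function('D')(q) = Rational(17, 14)
Pow(Add(Add(-112, Mul(-1, 161)), Function('D')(Function('K')(-5, j))), 2) = Pow(Add(Add(-112, Mul(-1, 161)), Rational(17, 14)), 2) = Pow(Add(Add(-112, -161), Rational(17, 14)), 2) = Pow(Add(-273, Rational(17, 14)), 2) = Pow(Rational(-3805, 14), 2) = Rational(14478025, 196)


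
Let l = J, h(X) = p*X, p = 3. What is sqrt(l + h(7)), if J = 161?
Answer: sqrt(182) ≈ 13.491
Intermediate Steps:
h(X) = 3*X
l = 161
sqrt(l + h(7)) = sqrt(161 + 3*7) = sqrt(161 + 21) = sqrt(182)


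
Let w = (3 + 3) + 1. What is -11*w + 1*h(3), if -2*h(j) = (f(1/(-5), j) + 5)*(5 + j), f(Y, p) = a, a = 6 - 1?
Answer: -117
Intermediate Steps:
a = 5
f(Y, p) = 5
w = 7 (w = 6 + 1 = 7)
h(j) = -25 - 5*j (h(j) = -(5 + 5)*(5 + j)/2 = -5*(5 + j) = -(50 + 10*j)/2 = -25 - 5*j)
-11*w + 1*h(3) = -11*7 + 1*(-25 - 5*3) = -77 + 1*(-25 - 15) = -77 + 1*(-40) = -77 - 40 = -117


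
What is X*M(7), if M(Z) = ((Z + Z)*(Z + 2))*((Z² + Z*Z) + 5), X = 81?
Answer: 1051218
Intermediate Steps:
M(Z) = 2*Z*(2 + Z)*(5 + 2*Z²) (M(Z) = ((2*Z)*(2 + Z))*((Z² + Z²) + 5) = (2*Z*(2 + Z))*(2*Z² + 5) = (2*Z*(2 + Z))*(5 + 2*Z²) = 2*Z*(2 + Z)*(5 + 2*Z²))
X*M(7) = 81*(2*7*(10 + 2*7³ + 4*7² + 5*7)) = 81*(2*7*(10 + 2*343 + 4*49 + 35)) = 81*(2*7*(10 + 686 + 196 + 35)) = 81*(2*7*927) = 81*12978 = 1051218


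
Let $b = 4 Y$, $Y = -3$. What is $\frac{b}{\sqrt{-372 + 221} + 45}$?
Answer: $- \frac{135}{544} + \frac{3 i \sqrt{151}}{544} \approx -0.24816 + 0.067766 i$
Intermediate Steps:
$b = -12$ ($b = 4 \left(-3\right) = -12$)
$\frac{b}{\sqrt{-372 + 221} + 45} = \frac{1}{\sqrt{-372 + 221} + 45} \left(-12\right) = \frac{1}{\sqrt{-151} + 45} \left(-12\right) = \frac{1}{i \sqrt{151} + 45} \left(-12\right) = \frac{1}{45 + i \sqrt{151}} \left(-12\right) = - \frac{12}{45 + i \sqrt{151}}$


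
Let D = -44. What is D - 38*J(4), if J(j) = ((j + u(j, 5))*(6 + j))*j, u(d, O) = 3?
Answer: -10684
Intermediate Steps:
J(j) = j*(3 + j)*(6 + j) (J(j) = ((j + 3)*(6 + j))*j = ((3 + j)*(6 + j))*j = j*(3 + j)*(6 + j))
D - 38*J(4) = -44 - 152*(18 + 4² + 9*4) = -44 - 152*(18 + 16 + 36) = -44 - 152*70 = -44 - 38*280 = -44 - 10640 = -10684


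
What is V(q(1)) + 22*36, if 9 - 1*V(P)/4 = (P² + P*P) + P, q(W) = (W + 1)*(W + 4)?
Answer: -12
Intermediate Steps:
q(W) = (1 + W)*(4 + W)
V(P) = 36 - 8*P² - 4*P (V(P) = 36 - 4*((P² + P*P) + P) = 36 - 4*((P² + P²) + P) = 36 - 4*(2*P² + P) = 36 - 4*(P + 2*P²) = 36 + (-8*P² - 4*P) = 36 - 8*P² - 4*P)
V(q(1)) + 22*36 = (36 - 8*(4 + 1² + 5*1)² - 4*(4 + 1² + 5*1)) + 22*36 = (36 - 8*(4 + 1 + 5)² - 4*(4 + 1 + 5)) + 792 = (36 - 8*10² - 4*10) + 792 = (36 - 8*100 - 40) + 792 = (36 - 800 - 40) + 792 = -804 + 792 = -12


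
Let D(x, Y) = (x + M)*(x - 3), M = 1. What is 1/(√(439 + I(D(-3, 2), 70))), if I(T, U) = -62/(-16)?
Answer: 2*√7086/3543 ≈ 0.047518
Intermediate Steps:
D(x, Y) = (1 + x)*(-3 + x) (D(x, Y) = (x + 1)*(x - 3) = (1 + x)*(-3 + x))
I(T, U) = 31/8 (I(T, U) = -62*(-1/16) = 31/8)
1/(√(439 + I(D(-3, 2), 70))) = 1/(√(439 + 31/8)) = 1/(√(3543/8)) = 1/(√7086/4) = 2*√7086/3543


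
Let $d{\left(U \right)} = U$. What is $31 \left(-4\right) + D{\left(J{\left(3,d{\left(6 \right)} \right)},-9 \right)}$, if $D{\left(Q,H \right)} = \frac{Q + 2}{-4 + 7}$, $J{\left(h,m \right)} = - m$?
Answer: $- \frac{376}{3} \approx -125.33$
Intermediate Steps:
$D{\left(Q,H \right)} = \frac{2}{3} + \frac{Q}{3}$ ($D{\left(Q,H \right)} = \frac{2 + Q}{3} = \left(2 + Q\right) \frac{1}{3} = \frac{2}{3} + \frac{Q}{3}$)
$31 \left(-4\right) + D{\left(J{\left(3,d{\left(6 \right)} \right)},-9 \right)} = 31 \left(-4\right) + \left(\frac{2}{3} + \frac{\left(-1\right) 6}{3}\right) = -124 + \left(\frac{2}{3} + \frac{1}{3} \left(-6\right)\right) = -124 + \left(\frac{2}{3} - 2\right) = -124 - \frac{4}{3} = - \frac{376}{3}$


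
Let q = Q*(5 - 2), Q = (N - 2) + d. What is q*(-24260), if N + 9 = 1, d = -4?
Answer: 1018920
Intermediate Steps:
N = -8 (N = -9 + 1 = -8)
Q = -14 (Q = (-8 - 2) - 4 = -10 - 4 = -14)
q = -42 (q = -14*(5 - 2) = -14*3 = -42)
q*(-24260) = -42*(-24260) = 1018920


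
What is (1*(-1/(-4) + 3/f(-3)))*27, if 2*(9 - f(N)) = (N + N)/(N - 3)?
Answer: 1107/68 ≈ 16.279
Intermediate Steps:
f(N) = 9 - N/(-3 + N) (f(N) = 9 - (N + N)/(2*(N - 3)) = 9 - 2*N/(2*(-3 + N)) = 9 - N/(-3 + N))
(1*(-1/(-4) + 3/f(-3)))*27 = (1*(-1/(-4) + 3/(((-27 + 8*(-3))/(-3 - 3)))))*27 = (1*(-1*(-¼) + 3/(((-27 - 24)/(-6)))))*27 = (1*(¼ + 3/((-⅙*(-51)))))*27 = (1*(¼ + 3/(17/2)))*27 = (1*(¼ + 3*(2/17)))*27 = (1*(¼ + 6/17))*27 = (1*(41/68))*27 = (41/68)*27 = 1107/68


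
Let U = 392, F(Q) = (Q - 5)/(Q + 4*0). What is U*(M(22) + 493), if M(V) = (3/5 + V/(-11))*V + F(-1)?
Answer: 917672/5 ≈ 1.8353e+5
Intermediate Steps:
F(Q) = (-5 + Q)/Q (F(Q) = (-5 + Q)/(Q + 0) = (-5 + Q)/Q)
M(V) = 6 + V*(⅗ - V/11) (M(V) = (3/5 + V/(-11))*V + (-5 - 1)/(-1) = (3*(⅕) + V*(-1/11))*V - 1*(-6) = (⅗ - V/11)*V + 6 = V*(⅗ - V/11) + 6 = 6 + V*(⅗ - V/11))
U*(M(22) + 493) = 392*((6 - 1/11*22² + (⅗)*22) + 493) = 392*((6 - 1/11*484 + 66/5) + 493) = 392*((6 - 44 + 66/5) + 493) = 392*(-124/5 + 493) = 392*(2341/5) = 917672/5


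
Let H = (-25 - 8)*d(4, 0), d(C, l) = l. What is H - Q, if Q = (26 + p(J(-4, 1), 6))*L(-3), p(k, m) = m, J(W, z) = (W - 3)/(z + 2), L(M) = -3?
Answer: 96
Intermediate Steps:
J(W, z) = (-3 + W)/(2 + z)
Q = -96 (Q = (26 + 6)*(-3) = 32*(-3) = -96)
H = 0 (H = (-25 - 8)*0 = -33*0 = 0)
H - Q = 0 - 1*(-96) = 0 + 96 = 96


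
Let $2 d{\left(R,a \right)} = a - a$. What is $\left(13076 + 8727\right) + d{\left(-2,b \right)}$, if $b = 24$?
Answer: $21803$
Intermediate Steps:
$d{\left(R,a \right)} = 0$ ($d{\left(R,a \right)} = \frac{a - a}{2} = \frac{1}{2} \cdot 0 = 0$)
$\left(13076 + 8727\right) + d{\left(-2,b \right)} = \left(13076 + 8727\right) + 0 = 21803 + 0 = 21803$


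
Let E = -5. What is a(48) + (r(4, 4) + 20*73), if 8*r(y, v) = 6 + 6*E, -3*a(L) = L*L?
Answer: 689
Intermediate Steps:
a(L) = -L²/3 (a(L) = -L*L/3 = -L²/3)
r(y, v) = -3 (r(y, v) = (6 + 6*(-5))/8 = (6 - 30)/8 = (⅛)*(-24) = -3)
a(48) + (r(4, 4) + 20*73) = -⅓*48² + (-3 + 20*73) = -⅓*2304 + (-3 + 1460) = -768 + 1457 = 689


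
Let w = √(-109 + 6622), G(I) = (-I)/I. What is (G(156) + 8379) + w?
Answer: 8378 + √6513 ≈ 8458.7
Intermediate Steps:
G(I) = -1
w = √6513 ≈ 80.703
(G(156) + 8379) + w = (-1 + 8379) + √6513 = 8378 + √6513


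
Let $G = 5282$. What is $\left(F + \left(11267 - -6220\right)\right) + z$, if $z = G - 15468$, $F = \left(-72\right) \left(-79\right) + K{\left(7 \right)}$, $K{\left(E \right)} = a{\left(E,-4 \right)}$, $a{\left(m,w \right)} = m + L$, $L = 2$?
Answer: $12998$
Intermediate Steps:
$a{\left(m,w \right)} = 2 + m$ ($a{\left(m,w \right)} = m + 2 = 2 + m$)
$K{\left(E \right)} = 2 + E$
$F = 5697$ ($F = \left(-72\right) \left(-79\right) + \left(2 + 7\right) = 5688 + 9 = 5697$)
$z = -10186$ ($z = 5282 - 15468 = -10186$)
$\left(F + \left(11267 - -6220\right)\right) + z = \left(5697 + \left(11267 - -6220\right)\right) - 10186 = \left(5697 + \left(11267 + 6220\right)\right) - 10186 = \left(5697 + 17487\right) - 10186 = 23184 - 10186 = 12998$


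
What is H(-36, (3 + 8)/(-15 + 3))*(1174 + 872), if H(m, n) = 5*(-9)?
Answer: -92070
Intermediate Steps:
H(m, n) = -45
H(-36, (3 + 8)/(-15 + 3))*(1174 + 872) = -45*(1174 + 872) = -45*2046 = -92070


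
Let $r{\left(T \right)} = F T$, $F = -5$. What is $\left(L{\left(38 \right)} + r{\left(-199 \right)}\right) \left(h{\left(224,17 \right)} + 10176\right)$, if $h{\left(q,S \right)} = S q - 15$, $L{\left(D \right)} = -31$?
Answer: $13466116$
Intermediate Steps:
$h{\left(q,S \right)} = -15 + S q$
$r{\left(T \right)} = - 5 T$
$\left(L{\left(38 \right)} + r{\left(-199 \right)}\right) \left(h{\left(224,17 \right)} + 10176\right) = \left(-31 - -995\right) \left(\left(-15 + 17 \cdot 224\right) + 10176\right) = \left(-31 + 995\right) \left(\left(-15 + 3808\right) + 10176\right) = 964 \left(3793 + 10176\right) = 964 \cdot 13969 = 13466116$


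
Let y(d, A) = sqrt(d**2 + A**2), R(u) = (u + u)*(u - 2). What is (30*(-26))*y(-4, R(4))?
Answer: -3120*sqrt(17) ≈ -12864.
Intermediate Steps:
R(u) = 2*u*(-2 + u) (R(u) = (2*u)*(-2 + u) = 2*u*(-2 + u))
y(d, A) = sqrt(A**2 + d**2)
(30*(-26))*y(-4, R(4)) = (30*(-26))*sqrt((2*4*(-2 + 4))**2 + (-4)**2) = -780*sqrt((2*4*2)**2 + 16) = -780*sqrt(16**2 + 16) = -780*sqrt(256 + 16) = -3120*sqrt(17)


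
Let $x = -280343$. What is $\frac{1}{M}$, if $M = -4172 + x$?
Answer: $- \frac{1}{284515} \approx -3.5148 \cdot 10^{-6}$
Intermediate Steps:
$M = -284515$ ($M = -4172 - 280343 = -284515$)
$\frac{1}{M} = \frac{1}{-284515} = - \frac{1}{284515}$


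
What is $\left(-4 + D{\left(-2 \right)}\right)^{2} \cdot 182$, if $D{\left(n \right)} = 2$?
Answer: $728$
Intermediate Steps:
$\left(-4 + D{\left(-2 \right)}\right)^{2} \cdot 182 = \left(-4 + 2\right)^{2} \cdot 182 = \left(-2\right)^{2} \cdot 182 = 4 \cdot 182 = 728$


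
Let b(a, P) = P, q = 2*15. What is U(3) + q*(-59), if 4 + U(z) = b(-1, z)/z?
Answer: -1773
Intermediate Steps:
q = 30
U(z) = -3 (U(z) = -4 + z/z = -4 + 1 = -3)
U(3) + q*(-59) = -3 + 30*(-59) = -3 - 1770 = -1773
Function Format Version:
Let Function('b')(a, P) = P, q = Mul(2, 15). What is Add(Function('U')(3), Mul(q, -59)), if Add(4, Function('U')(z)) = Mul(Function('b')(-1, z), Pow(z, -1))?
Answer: -1773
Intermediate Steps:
q = 30
Function('U')(z) = -3 (Function('U')(z) = Add(-4, Mul(z, Pow(z, -1))) = Add(-4, 1) = -3)
Add(Function('U')(3), Mul(q, -59)) = Add(-3, Mul(30, -59)) = Add(-3, -1770) = -1773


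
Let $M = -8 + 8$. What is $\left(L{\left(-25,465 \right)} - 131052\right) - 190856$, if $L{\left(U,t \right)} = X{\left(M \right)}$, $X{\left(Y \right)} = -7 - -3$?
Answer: $-321912$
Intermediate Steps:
$M = 0$
$X{\left(Y \right)} = -4$ ($X{\left(Y \right)} = -7 + 3 = -4$)
$L{\left(U,t \right)} = -4$
$\left(L{\left(-25,465 \right)} - 131052\right) - 190856 = \left(-4 - 131052\right) - 190856 = -131056 - 190856 = -321912$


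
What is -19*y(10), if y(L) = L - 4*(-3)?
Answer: -418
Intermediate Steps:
y(L) = 12 + L (y(L) = L + 12 = 12 + L)
-19*y(10) = -19*(12 + 10) = -19*22 = -418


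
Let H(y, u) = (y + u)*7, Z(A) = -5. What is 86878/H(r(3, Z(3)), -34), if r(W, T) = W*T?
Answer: -86878/343 ≈ -253.29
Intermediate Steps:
r(W, T) = T*W
H(y, u) = 7*u + 7*y (H(y, u) = (u + y)*7 = 7*u + 7*y)
86878/H(r(3, Z(3)), -34) = 86878/(7*(-34) + 7*(-5*3)) = 86878/(-238 + 7*(-15)) = 86878/(-238 - 105) = 86878/(-343) = 86878*(-1/343) = -86878/343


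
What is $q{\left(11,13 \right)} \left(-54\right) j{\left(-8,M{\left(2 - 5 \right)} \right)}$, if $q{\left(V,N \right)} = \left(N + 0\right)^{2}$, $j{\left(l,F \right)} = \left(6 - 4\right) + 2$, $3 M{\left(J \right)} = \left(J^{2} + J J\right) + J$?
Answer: $-36504$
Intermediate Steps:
$M{\left(J \right)} = \frac{J}{3} + \frac{2 J^{2}}{3}$ ($M{\left(J \right)} = \frac{\left(J^{2} + J J\right) + J}{3} = \frac{\left(J^{2} + J^{2}\right) + J}{3} = \frac{2 J^{2} + J}{3} = \frac{J + 2 J^{2}}{3} = \frac{J}{3} + \frac{2 J^{2}}{3}$)
$j{\left(l,F \right)} = 4$ ($j{\left(l,F \right)} = 2 + 2 = 4$)
$q{\left(V,N \right)} = N^{2}$
$q{\left(11,13 \right)} \left(-54\right) j{\left(-8,M{\left(2 - 5 \right)} \right)} = 13^{2} \left(-54\right) 4 = 169 \left(-54\right) 4 = \left(-9126\right) 4 = -36504$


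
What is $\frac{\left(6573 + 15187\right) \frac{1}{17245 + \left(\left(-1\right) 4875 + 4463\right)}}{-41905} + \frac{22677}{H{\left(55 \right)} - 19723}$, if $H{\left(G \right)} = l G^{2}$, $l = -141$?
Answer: $- \frac{188303156401}{3703264443912} \approx -0.050848$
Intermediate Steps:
$H{\left(G \right)} = - 141 G^{2}$
$\frac{\left(6573 + 15187\right) \frac{1}{17245 + \left(\left(-1\right) 4875 + 4463\right)}}{-41905} + \frac{22677}{H{\left(55 \right)} - 19723} = \frac{\left(6573 + 15187\right) \frac{1}{17245 + \left(\left(-1\right) 4875 + 4463\right)}}{-41905} + \frac{22677}{- 141 \cdot 55^{2} - 19723} = \frac{21760}{17245 + \left(-4875 + 4463\right)} \left(- \frac{1}{41905}\right) + \frac{22677}{\left(-141\right) 3025 - 19723} = \frac{21760}{17245 - 412} \left(- \frac{1}{41905}\right) + \frac{22677}{-426525 - 19723} = \frac{21760}{16833} \left(- \frac{1}{41905}\right) + \frac{22677}{-446248} = 21760 \cdot \frac{1}{16833} \left(- \frac{1}{41905}\right) + 22677 \left(- \frac{1}{446248}\right) = \frac{21760}{16833} \left(- \frac{1}{41905}\right) - \frac{22677}{446248} = - \frac{256}{8298669} - \frac{22677}{446248} = - \frac{188303156401}{3703264443912}$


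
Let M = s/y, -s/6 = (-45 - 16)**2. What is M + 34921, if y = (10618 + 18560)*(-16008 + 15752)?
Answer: 43474134409/1244928 ≈ 34921.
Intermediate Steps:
s = -22326 (s = -6*(-45 - 16)**2 = -6*(-61)**2 = -6*3721 = -22326)
y = -7469568 (y = 29178*(-256) = -7469568)
M = 3721/1244928 (M = -22326/(-7469568) = -22326*(-1/7469568) = 3721/1244928 ≈ 0.0029889)
M + 34921 = 3721/1244928 + 34921 = 43474134409/1244928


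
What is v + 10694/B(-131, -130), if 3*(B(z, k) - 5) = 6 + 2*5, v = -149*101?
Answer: -434437/31 ≈ -14014.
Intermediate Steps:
v = -15049
B(z, k) = 31/3 (B(z, k) = 5 + (6 + 2*5)/3 = 5 + (6 + 10)/3 = 5 + (⅓)*16 = 5 + 16/3 = 31/3)
v + 10694/B(-131, -130) = -15049 + 10694/(31/3) = -15049 + 10694*(3/31) = -15049 + 32082/31 = -434437/31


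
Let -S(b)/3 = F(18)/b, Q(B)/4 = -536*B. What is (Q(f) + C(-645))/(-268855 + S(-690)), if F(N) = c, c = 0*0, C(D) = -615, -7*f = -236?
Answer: 30017/110705 ≈ 0.27114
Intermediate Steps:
f = 236/7 (f = -⅐*(-236) = 236/7 ≈ 33.714)
c = 0
Q(B) = -2144*B (Q(B) = 4*(-536*B) = -2144*B)
F(N) = 0
S(b) = 0 (S(b) = -0/b = -3*0 = 0)
(Q(f) + C(-645))/(-268855 + S(-690)) = (-2144*236/7 - 615)/(-268855 + 0) = (-505984/7 - 615)/(-268855) = -510289/7*(-1/268855) = 30017/110705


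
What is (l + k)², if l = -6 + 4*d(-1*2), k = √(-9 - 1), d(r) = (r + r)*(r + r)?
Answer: (58 + I*√10)² ≈ 3354.0 + 366.82*I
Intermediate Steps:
d(r) = 4*r² (d(r) = (2*r)*(2*r) = 4*r²)
k = I*√10 (k = √(-10) = I*√10 ≈ 3.1623*I)
l = 58 (l = -6 + 4*(4*(-1*2)²) = -6 + 4*(4*(-2)²) = -6 + 4*(4*4) = -6 + 4*16 = -6 + 64 = 58)
(l + k)² = (58 + I*√10)²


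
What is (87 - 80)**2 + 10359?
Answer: 10408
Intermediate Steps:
(87 - 80)**2 + 10359 = 7**2 + 10359 = 49 + 10359 = 10408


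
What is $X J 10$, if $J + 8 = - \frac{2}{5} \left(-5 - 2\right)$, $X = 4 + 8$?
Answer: $-624$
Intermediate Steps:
$X = 12$
$J = - \frac{26}{5}$ ($J = -8 + - \frac{2}{5} \left(-5 - 2\right) = -8 + \left(-2\right) \frac{1}{5} \left(-7\right) = -8 - - \frac{14}{5} = -8 + \frac{14}{5} = - \frac{26}{5} \approx -5.2$)
$X J 10 = 12 \left(- \frac{26}{5}\right) 10 = \left(- \frac{312}{5}\right) 10 = -624$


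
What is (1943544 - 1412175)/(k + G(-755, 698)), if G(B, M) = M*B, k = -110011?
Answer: -531369/637001 ≈ -0.83417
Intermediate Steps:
G(B, M) = B*M
(1943544 - 1412175)/(k + G(-755, 698)) = (1943544 - 1412175)/(-110011 - 755*698) = 531369/(-110011 - 526990) = 531369/(-637001) = 531369*(-1/637001) = -531369/637001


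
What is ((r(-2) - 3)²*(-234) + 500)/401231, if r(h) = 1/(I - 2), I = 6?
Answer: -10157/3209848 ≈ -0.0031643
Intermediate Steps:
r(h) = ¼ (r(h) = 1/(6 - 2) = 1/4 = ¼)
((r(-2) - 3)²*(-234) + 500)/401231 = ((¼ - 3)²*(-234) + 500)/401231 = ((-11/4)²*(-234) + 500)*(1/401231) = ((121/16)*(-234) + 500)*(1/401231) = (-14157/8 + 500)*(1/401231) = -10157/8*1/401231 = -10157/3209848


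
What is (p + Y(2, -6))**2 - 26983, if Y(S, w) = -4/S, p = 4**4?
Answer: 37533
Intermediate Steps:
p = 256
(p + Y(2, -6))**2 - 26983 = (256 - 4/2)**2 - 26983 = (256 - 4*1/2)**2 - 26983 = (256 - 2)**2 - 26983 = 254**2 - 26983 = 64516 - 26983 = 37533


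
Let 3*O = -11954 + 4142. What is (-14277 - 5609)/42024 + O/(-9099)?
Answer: -3972901/21243132 ≈ -0.18702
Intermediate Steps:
O = -2604 (O = (-11954 + 4142)/3 = (⅓)*(-7812) = -2604)
(-14277 - 5609)/42024 + O/(-9099) = (-14277 - 5609)/42024 - 2604/(-9099) = -19886*1/42024 - 2604*(-1/9099) = -9943/21012 + 868/3033 = -3972901/21243132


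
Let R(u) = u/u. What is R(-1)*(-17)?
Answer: -17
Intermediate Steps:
R(u) = 1
R(-1)*(-17) = 1*(-17) = -17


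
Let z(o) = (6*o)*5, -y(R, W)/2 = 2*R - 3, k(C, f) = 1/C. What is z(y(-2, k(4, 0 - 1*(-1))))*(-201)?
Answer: -84420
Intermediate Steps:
y(R, W) = 6 - 4*R (y(R, W) = -2*(2*R - 3) = -2*(-3 + 2*R) = 6 - 4*R)
z(o) = 30*o
z(y(-2, k(4, 0 - 1*(-1))))*(-201) = (30*(6 - 4*(-2)))*(-201) = (30*(6 + 8))*(-201) = (30*14)*(-201) = 420*(-201) = -84420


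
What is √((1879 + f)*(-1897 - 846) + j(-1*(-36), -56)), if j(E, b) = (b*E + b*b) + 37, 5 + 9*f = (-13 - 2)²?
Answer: 4*I*√2936245/3 ≈ 2284.7*I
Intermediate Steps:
f = 220/9 (f = -5/9 + (-13 - 2)²/9 = -5/9 + (⅑)*(-15)² = -5/9 + (⅑)*225 = -5/9 + 25 = 220/9 ≈ 24.444)
j(E, b) = 37 + b² + E*b (j(E, b) = (E*b + b²) + 37 = (b² + E*b) + 37 = 37 + b² + E*b)
√((1879 + f)*(-1897 - 846) + j(-1*(-36), -56)) = √((1879 + 220/9)*(-1897 - 846) + (37 + (-56)² - 1*(-36)*(-56))) = √((17131/9)*(-2743) + (37 + 3136 + 36*(-56))) = √(-46990333/9 + (37 + 3136 - 2016)) = √(-46990333/9 + 1157) = √(-46979920/9) = 4*I*√2936245/3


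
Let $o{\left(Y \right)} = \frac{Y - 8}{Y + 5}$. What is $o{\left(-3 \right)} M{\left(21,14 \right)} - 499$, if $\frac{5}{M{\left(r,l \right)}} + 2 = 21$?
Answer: $- \frac{19017}{38} \approx -500.45$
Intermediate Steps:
$M{\left(r,l \right)} = \frac{5}{19}$ ($M{\left(r,l \right)} = \frac{5}{-2 + 21} = \frac{5}{19}$)
$o{\left(Y \right)} = \frac{-8 + Y}{5 + Y}$
$o{\left(-3 \right)} M{\left(21,14 \right)} - 499 = \frac{-8 - 3}{5 - 3} \cdot \frac{5}{19} - 499 = \frac{1}{2} \left(-11\right) \frac{5}{19} - 499 = \left(- \frac{11}{2}\right) \frac{5}{19} - 499 = - \frac{55}{38} - 499 = - \frac{19017}{38}$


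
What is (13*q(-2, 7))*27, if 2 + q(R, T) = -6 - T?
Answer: -5265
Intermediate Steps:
q(R, T) = -8 - T (q(R, T) = -2 + (-6 - T) = -8 - T)
(13*q(-2, 7))*27 = (13*(-8 - 1*7))*27 = (13*(-8 - 7))*27 = (13*(-15))*27 = -195*27 = -5265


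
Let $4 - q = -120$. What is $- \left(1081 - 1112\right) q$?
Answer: $3844$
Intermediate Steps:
$q = 124$ ($q = 4 - -120 = 4 + 120 = 124$)
$- \left(1081 - 1112\right) q = - \left(1081 - 1112\right) 124 = - \left(-31\right) 124 = \left(-1\right) \left(-3844\right) = 3844$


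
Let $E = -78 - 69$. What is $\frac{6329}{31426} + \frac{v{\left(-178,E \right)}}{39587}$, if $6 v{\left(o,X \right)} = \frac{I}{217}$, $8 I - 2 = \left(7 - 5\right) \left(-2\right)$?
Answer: $\frac{652422088579}{3239535005448} \approx 0.20139$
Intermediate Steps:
$I = - \frac{1}{4}$ ($I = \frac{1}{4} + \frac{\left(7 - 5\right) \left(-2\right)}{8} = \frac{1}{4} + \frac{2 \left(-2\right)}{8} = \frac{1}{4} + \frac{1}{8} \left(-4\right) = \frac{1}{4} - \frac{1}{2} = - \frac{1}{4} \approx -0.25$)
$E = -147$ ($E = -78 - 69 = -147$)
$v{\left(o,X \right)} = - \frac{1}{5208}$ ($v{\left(o,X \right)} = \frac{\left(- \frac{1}{4}\right) \frac{1}{217}}{6} = \frac{1}{6} \left(- \frac{1}{868}\right) = - \frac{1}{5208}$)
$\frac{6329}{31426} + \frac{v{\left(-178,E \right)}}{39587} = \frac{6329}{31426} - \frac{1}{5208 \cdot 39587} = 6329 \cdot \frac{1}{31426} - \frac{1}{206169096} = \frac{6329}{31426} - \frac{1}{206169096} = \frac{652422088579}{3239535005448}$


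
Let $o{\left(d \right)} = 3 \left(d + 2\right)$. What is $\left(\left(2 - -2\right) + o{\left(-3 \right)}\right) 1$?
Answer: $1$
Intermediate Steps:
$o{\left(d \right)} = 6 + 3 d$ ($o{\left(d \right)} = 3 \left(2 + d\right) = 6 + 3 d$)
$\left(\left(2 - -2\right) + o{\left(-3 \right)}\right) 1 = \left(\left(2 - -2\right) + \left(6 + 3 \left(-3\right)\right)\right) 1 = \left(\left(2 + 2\right) + \left(6 - 9\right)\right) 1 = \left(4 - 3\right) 1 = 1 \cdot 1 = 1$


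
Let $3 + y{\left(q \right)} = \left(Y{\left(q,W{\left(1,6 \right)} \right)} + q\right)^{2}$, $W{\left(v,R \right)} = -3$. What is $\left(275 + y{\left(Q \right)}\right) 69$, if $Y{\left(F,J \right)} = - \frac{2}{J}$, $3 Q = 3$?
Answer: $\frac{56879}{3} \approx 18960.0$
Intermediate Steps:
$Q = 1$ ($Q = \frac{1}{3} \cdot 3 = 1$)
$y{\left(q \right)} = -3 + \left(\frac{2}{3} + q\right)^{2}$ ($y{\left(q \right)} = -3 + \left(- \frac{2}{-3} + q\right)^{2} = -3 + \left(\left(-2\right) \left(- \frac{1}{3}\right) + q\right)^{2} = -3 + \left(\frac{2}{3} + q\right)^{2}$)
$\left(275 + y{\left(Q \right)}\right) 69 = \left(275 - \left(3 - \frac{\left(2 + 3 \cdot 1\right)^{2}}{9}\right)\right) 69 = \left(275 - \left(3 - \frac{\left(2 + 3\right)^{2}}{9}\right)\right) 69 = \left(275 - \left(3 - \frac{5^{2}}{9}\right)\right) 69 = \left(275 + \left(-3 + \frac{1}{9} \cdot 25\right)\right) 69 = \left(275 + \left(-3 + \frac{25}{9}\right)\right) 69 = \left(275 - \frac{2}{9}\right) 69 = \frac{2473}{9} \cdot 69 = \frac{56879}{3}$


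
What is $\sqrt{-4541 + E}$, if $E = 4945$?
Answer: $2 \sqrt{101} \approx 20.1$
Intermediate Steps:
$\sqrt{-4541 + E} = \sqrt{-4541 + 4945} = \sqrt{404} = 2 \sqrt{101}$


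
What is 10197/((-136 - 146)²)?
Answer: 1133/8836 ≈ 0.12823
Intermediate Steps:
10197/((-136 - 146)²) = 10197/((-282)²) = 10197/79524 = 10197*(1/79524) = 1133/8836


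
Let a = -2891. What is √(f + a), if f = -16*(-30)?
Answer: I*√2411 ≈ 49.102*I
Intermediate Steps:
f = 480
√(f + a) = √(480 - 2891) = √(-2411) = I*√2411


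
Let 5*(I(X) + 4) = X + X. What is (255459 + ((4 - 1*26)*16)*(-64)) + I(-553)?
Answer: 1388809/5 ≈ 2.7776e+5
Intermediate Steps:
I(X) = -4 + 2*X/5 (I(X) = -4 + (X + X)/5 = -4 + (2*X)/5 = -4 + 2*X/5)
(255459 + ((4 - 1*26)*16)*(-64)) + I(-553) = (255459 + ((4 - 1*26)*16)*(-64)) + (-4 + (⅖)*(-553)) = (255459 + ((4 - 26)*16)*(-64)) + (-4 - 1106/5) = (255459 - 22*16*(-64)) - 1126/5 = (255459 - 352*(-64)) - 1126/5 = (255459 + 22528) - 1126/5 = 277987 - 1126/5 = 1388809/5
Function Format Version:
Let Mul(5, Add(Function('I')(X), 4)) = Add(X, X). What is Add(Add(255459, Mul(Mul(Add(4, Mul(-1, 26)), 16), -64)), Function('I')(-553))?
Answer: Rational(1388809, 5) ≈ 2.7776e+5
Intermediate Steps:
Function('I')(X) = Add(-4, Mul(Rational(2, 5), X)) (Function('I')(X) = Add(-4, Mul(Rational(1, 5), Add(X, X))) = Add(-4, Mul(Rational(1, 5), Mul(2, X))) = Add(-4, Mul(Rational(2, 5), X)))
Add(Add(255459, Mul(Mul(Add(4, Mul(-1, 26)), 16), -64)), Function('I')(-553)) = Add(Add(255459, Mul(Mul(Add(4, Mul(-1, 26)), 16), -64)), Add(-4, Mul(Rational(2, 5), -553))) = Add(Add(255459, Mul(Mul(Add(4, -26), 16), -64)), Add(-4, Rational(-1106, 5))) = Add(Add(255459, Mul(Mul(-22, 16), -64)), Rational(-1126, 5)) = Add(Add(255459, Mul(-352, -64)), Rational(-1126, 5)) = Add(Add(255459, 22528), Rational(-1126, 5)) = Add(277987, Rational(-1126, 5)) = Rational(1388809, 5)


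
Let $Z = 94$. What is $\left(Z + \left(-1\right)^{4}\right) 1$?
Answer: $95$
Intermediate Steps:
$\left(Z + \left(-1\right)^{4}\right) 1 = \left(94 + \left(-1\right)^{4}\right) 1 = \left(94 + 1\right) 1 = 95 \cdot 1 = 95$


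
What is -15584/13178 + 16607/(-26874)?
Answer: -318825731/177072786 ≈ -1.8005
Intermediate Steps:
-15584/13178 + 16607/(-26874) = -15584*1/13178 + 16607*(-1/26874) = -7792/6589 - 16607/26874 = -318825731/177072786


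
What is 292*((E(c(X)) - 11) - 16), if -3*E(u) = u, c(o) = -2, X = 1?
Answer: -23068/3 ≈ -7689.3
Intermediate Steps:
E(u) = -u/3
292*((E(c(X)) - 11) - 16) = 292*((-⅓*(-2) - 11) - 16) = 292*((⅔ - 11) - 16) = 292*(-31/3 - 16) = 292*(-79/3) = -23068/3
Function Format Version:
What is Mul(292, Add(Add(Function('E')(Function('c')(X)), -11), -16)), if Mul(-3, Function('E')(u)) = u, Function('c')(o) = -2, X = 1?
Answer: Rational(-23068, 3) ≈ -7689.3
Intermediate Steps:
Function('E')(u) = Mul(Rational(-1, 3), u)
Mul(292, Add(Add(Function('E')(Function('c')(X)), -11), -16)) = Mul(292, Add(Add(Mul(Rational(-1, 3), -2), -11), -16)) = Mul(292, Add(Add(Rational(2, 3), -11), -16)) = Mul(292, Add(Rational(-31, 3), -16)) = Mul(292, Rational(-79, 3)) = Rational(-23068, 3)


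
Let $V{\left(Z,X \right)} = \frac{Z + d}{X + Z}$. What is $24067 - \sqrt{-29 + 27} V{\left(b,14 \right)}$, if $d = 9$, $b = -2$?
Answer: $24067 - \frac{7 i \sqrt{2}}{12} \approx 24067.0 - 0.82496 i$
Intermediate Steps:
$V{\left(Z,X \right)} = \frac{9 + Z}{X + Z}$ ($V{\left(Z,X \right)} = \frac{Z + 9}{X + Z} = \frac{9 + Z}{X + Z}$)
$24067 - \sqrt{-29 + 27} V{\left(b,14 \right)} = 24067 - \sqrt{-29 + 27} \frac{9 - 2}{14 - 2} = 24067 - \sqrt{-2} \cdot \frac{1}{12} \cdot 7 = 24067 - i \sqrt{2} \cdot \frac{1}{12} \cdot 7 = 24067 - i \sqrt{2} \cdot \frac{7}{12} = 24067 - \frac{7 i \sqrt{2}}{12}$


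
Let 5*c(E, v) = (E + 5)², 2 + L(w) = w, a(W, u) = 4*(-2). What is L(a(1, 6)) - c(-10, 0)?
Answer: -15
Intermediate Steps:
a(W, u) = -8
L(w) = -2 + w
c(E, v) = (5 + E)²/5 (c(E, v) = (E + 5)²/5 = (5 + E)²/5)
L(a(1, 6)) - c(-10, 0) = (-2 - 8) - (5 - 10)²/5 = -10 - (-5)²/5 = -10 - 25/5 = -10 - 1*5 = -10 - 5 = -15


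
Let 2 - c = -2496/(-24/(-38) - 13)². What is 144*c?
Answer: 145656864/55225 ≈ 2637.5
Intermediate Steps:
c = 1011506/55225 (c = 2 - (-2496)/((-24/(-38) - 13)²) = 2 - (-2496)/((-24*(-1/38) - 13)²) = 2 - (-2496)/((12/19 - 13)²) = 2 - (-2496)/((-235/19)²) = 2 - (-2496)/55225/361 = 2 - (-2496)*361/55225 = 2 - 1*(-901056/55225) = 2 + 901056/55225 = 1011506/55225 ≈ 18.316)
144*c = 144*(1011506/55225) = 145656864/55225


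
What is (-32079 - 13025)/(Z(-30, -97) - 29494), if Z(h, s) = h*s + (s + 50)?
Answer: 45104/26631 ≈ 1.6937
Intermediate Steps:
Z(h, s) = 50 + s + h*s (Z(h, s) = h*s + (50 + s) = 50 + s + h*s)
(-32079 - 13025)/(Z(-30, -97) - 29494) = (-32079 - 13025)/((50 - 97 - 30*(-97)) - 29494) = -45104/((50 - 97 + 2910) - 29494) = -45104/(2863 - 29494) = -45104/(-26631) = -45104*(-1/26631) = 45104/26631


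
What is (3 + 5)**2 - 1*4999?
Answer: -4935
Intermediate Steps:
(3 + 5)**2 - 1*4999 = 8**2 - 4999 = 64 - 4999 = -4935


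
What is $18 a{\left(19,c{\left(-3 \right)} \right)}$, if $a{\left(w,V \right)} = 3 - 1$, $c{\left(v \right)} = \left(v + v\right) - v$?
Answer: $36$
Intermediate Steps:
$c{\left(v \right)} = v$ ($c{\left(v \right)} = 2 v - v = v$)
$a{\left(w,V \right)} = 2$ ($a{\left(w,V \right)} = 3 - 1 = 2$)
$18 a{\left(19,c{\left(-3 \right)} \right)} = 18 \cdot 2 = 36$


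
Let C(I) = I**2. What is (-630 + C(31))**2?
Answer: 109561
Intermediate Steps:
(-630 + C(31))**2 = (-630 + 31**2)**2 = (-630 + 961)**2 = 331**2 = 109561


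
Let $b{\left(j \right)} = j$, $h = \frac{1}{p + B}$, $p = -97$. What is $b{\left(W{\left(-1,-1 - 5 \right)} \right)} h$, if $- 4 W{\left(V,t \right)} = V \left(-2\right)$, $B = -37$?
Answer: $\frac{1}{268} \approx 0.0037313$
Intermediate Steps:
$W{\left(V,t \right)} = \frac{V}{2}$ ($W{\left(V,t \right)} = - \frac{V \left(-2\right)}{4} = - \frac{\left(-2\right) V}{4} = \frac{V}{2}$)
$h = - \frac{1}{134}$ ($h = \frac{1}{-97 - 37} = \frac{1}{-134} = - \frac{1}{134} \approx -0.0074627$)
$b{\left(W{\left(-1,-1 - 5 \right)} \right)} h = \frac{1}{2} \left(-1\right) \left(- \frac{1}{134}\right) = \left(- \frac{1}{2}\right) \left(- \frac{1}{134}\right) = \frac{1}{268}$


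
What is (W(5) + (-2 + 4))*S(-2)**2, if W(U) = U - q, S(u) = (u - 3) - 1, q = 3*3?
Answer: -72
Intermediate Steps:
q = 9
S(u) = -4 + u (S(u) = (-3 + u) - 1 = -4 + u)
W(U) = -9 + U (W(U) = U - 1*9 = U - 9 = -9 + U)
(W(5) + (-2 + 4))*S(-2)**2 = ((-9 + 5) + (-2 + 4))*(-4 - 2)**2 = (-4 + 2)*(-6)**2 = -2*36 = -72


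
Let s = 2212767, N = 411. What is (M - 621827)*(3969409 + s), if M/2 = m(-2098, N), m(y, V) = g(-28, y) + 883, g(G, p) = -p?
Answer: -3807385822240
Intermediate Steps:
m(y, V) = 883 - y (m(y, V) = -y + 883 = 883 - y)
M = 5962 (M = 2*(883 - 1*(-2098)) = 2*(883 + 2098) = 2*2981 = 5962)
(M - 621827)*(3969409 + s) = (5962 - 621827)*(3969409 + 2212767) = -615865*6182176 = -3807385822240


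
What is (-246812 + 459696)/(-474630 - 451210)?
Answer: -53221/231460 ≈ -0.22994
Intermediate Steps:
(-246812 + 459696)/(-474630 - 451210) = 212884/(-925840) = 212884*(-1/925840) = -53221/231460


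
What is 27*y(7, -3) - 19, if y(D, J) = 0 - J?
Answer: 62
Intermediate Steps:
y(D, J) = -J
27*y(7, -3) - 19 = 27*(-1*(-3)) - 19 = 27*3 - 19 = 81 - 19 = 62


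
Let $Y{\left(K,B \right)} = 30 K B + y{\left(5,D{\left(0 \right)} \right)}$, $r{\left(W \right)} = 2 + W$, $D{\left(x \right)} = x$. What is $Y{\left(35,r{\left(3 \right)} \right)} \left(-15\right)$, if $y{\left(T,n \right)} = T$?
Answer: $-78825$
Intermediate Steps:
$Y{\left(K,B \right)} = 5 + 30 B K$ ($Y{\left(K,B \right)} = 30 K B + 5 = 30 B K + 5 = 5 + 30 B K$)
$Y{\left(35,r{\left(3 \right)} \right)} \left(-15\right) = \left(5 + 30 \left(2 + 3\right) 35\right) \left(-15\right) = \left(5 + 30 \cdot 5 \cdot 35\right) \left(-15\right) = \left(5 + 5250\right) \left(-15\right) = 5255 \left(-15\right) = -78825$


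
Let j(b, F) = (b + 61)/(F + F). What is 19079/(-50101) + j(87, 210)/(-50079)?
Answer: -100324864042/263445837795 ≈ -0.38082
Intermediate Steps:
j(b, F) = (61 + b)/(2*F) (j(b, F) = (61 + b)/((2*F)) = (61 + b)*(1/(2*F)) = (61 + b)/(2*F))
19079/(-50101) + j(87, 210)/(-50079) = 19079/(-50101) + ((1/2)*(61 + 87)/210)/(-50079) = 19079*(-1/50101) + ((1/2)*(1/210)*148)*(-1/50079) = -19079/50101 + (37/105)*(-1/50079) = -19079/50101 - 37/5258295 = -100324864042/263445837795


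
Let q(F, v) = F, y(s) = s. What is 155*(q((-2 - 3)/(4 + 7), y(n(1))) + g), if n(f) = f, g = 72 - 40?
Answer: 53785/11 ≈ 4889.5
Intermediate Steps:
g = 32
155*(q((-2 - 3)/(4 + 7), y(n(1))) + g) = 155*((-2 - 3)/(4 + 7) + 32) = 155*(-5/11 + 32) = 155*(347/11) = 53785/11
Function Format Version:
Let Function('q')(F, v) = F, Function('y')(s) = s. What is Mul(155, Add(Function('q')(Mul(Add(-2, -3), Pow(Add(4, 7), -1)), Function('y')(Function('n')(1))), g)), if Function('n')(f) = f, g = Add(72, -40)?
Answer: Rational(53785, 11) ≈ 4889.5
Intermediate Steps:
g = 32
Mul(155, Add(Function('q')(Mul(Add(-2, -3), Pow(Add(4, 7), -1)), Function('y')(Function('n')(1))), g)) = Mul(155, Add(Mul(Add(-2, -3), Pow(Add(4, 7), -1)), 32)) = Mul(155, Add(Mul(-5, Pow(11, -1)), 32)) = Mul(155, Add(Mul(-5, Rational(1, 11)), 32)) = Mul(155, Add(Rational(-5, 11), 32)) = Mul(155, Rational(347, 11)) = Rational(53785, 11)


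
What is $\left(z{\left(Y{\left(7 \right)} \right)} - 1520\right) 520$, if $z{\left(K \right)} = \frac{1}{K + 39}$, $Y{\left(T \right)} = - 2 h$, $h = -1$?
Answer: $- \frac{32405880}{41} \approx -7.9039 \cdot 10^{5}$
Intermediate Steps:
$Y{\left(T \right)} = 2$ ($Y{\left(T \right)} = \left(-2\right) \left(-1\right) = 2$)
$z{\left(K \right)} = \frac{1}{39 + K}$
$\left(z{\left(Y{\left(7 \right)} \right)} - 1520\right) 520 = \left(\frac{1}{39 + 2} - 1520\right) 520 = \left(\frac{1}{41} - 1520\right) 520 = \left(- \frac{62319}{41}\right) 520 = - \frac{32405880}{41}$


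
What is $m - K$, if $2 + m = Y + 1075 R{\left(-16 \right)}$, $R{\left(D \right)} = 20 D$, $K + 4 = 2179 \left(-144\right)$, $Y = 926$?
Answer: $-29296$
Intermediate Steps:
$K = -313780$ ($K = -4 + 2179 \left(-144\right) = -4 - 313776 = -313780$)
$m = -343076$ ($m = -2 + \left(926 + 1075 \cdot 20 \left(-16\right)\right) = -2 + \left(926 + 1075 \left(-320\right)\right) = -2 + \left(926 - 344000\right) = -2 - 343074 = -343076$)
$m - K = -343076 - -313780 = -343076 + 313780 = -29296$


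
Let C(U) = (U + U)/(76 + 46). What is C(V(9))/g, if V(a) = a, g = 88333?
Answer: 9/5388313 ≈ 1.6703e-6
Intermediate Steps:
C(U) = U/61 (C(U) = (2*U)/122 = (2*U)*(1/122) = U/61)
C(V(9))/g = ((1/61)*9)/88333 = (9/61)*(1/88333) = 9/5388313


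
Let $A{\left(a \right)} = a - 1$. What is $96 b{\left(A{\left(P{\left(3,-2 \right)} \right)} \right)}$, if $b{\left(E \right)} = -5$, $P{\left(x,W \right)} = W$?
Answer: $-480$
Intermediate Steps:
$A{\left(a \right)} = -1 + a$
$96 b{\left(A{\left(P{\left(3,-2 \right)} \right)} \right)} = 96 \left(-5\right) = -480$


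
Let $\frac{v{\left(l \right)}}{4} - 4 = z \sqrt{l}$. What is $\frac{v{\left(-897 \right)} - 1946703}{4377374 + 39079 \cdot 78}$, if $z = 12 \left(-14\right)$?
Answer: $- \frac{1946687}{7425536} - \frac{21 i \sqrt{897}}{232048} \approx -0.26216 - 0.0027104 i$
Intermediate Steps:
$z = -168$
$v{\left(l \right)} = 16 - 672 \sqrt{l}$ ($v{\left(l \right)} = 16 + 4 \left(- 168 \sqrt{l}\right) = 16 - 672 \sqrt{l}$)
$\frac{v{\left(-897 \right)} - 1946703}{4377374 + 39079 \cdot 78} = \frac{\left(16 - 672 \sqrt{-897}\right) - 1946703}{4377374 + 39079 \cdot 78} = \frac{\left(16 - 672 i \sqrt{897}\right) - 1946703}{4377374 + 3048162} = \frac{\left(16 - 672 i \sqrt{897}\right) - 1946703}{7425536} = \left(-1946687 - 672 i \sqrt{897}\right) \frac{1}{7425536} = - \frac{1946687}{7425536} - \frac{21 i \sqrt{897}}{232048}$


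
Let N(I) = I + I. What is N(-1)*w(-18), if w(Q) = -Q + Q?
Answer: 0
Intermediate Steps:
N(I) = 2*I
w(Q) = 0
N(-1)*w(-18) = (2*(-1))*0 = -2*0 = 0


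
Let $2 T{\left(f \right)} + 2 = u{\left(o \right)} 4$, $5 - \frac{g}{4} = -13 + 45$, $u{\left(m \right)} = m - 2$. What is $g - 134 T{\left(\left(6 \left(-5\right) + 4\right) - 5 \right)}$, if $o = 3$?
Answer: $-242$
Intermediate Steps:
$u{\left(m \right)} = -2 + m$
$g = -108$ ($g = 20 - 4 \left(-13 + 45\right) = 20 - 128 = -108$)
$T{\left(f \right)} = 1$ ($T{\left(f \right)} = -1 + \frac{\left(-2 + 3\right) 4}{2} = -1 + \frac{1 \cdot 4}{2} = -1 + \frac{1}{2} \cdot 4 = -1 + 2 = 1$)
$g - 134 T{\left(\left(6 \left(-5\right) + 4\right) - 5 \right)} = -108 - 134 = -242$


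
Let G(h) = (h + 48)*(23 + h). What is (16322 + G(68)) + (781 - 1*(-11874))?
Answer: 39533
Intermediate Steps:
G(h) = (23 + h)*(48 + h) (G(h) = (48 + h)*(23 + h) = (23 + h)*(48 + h))
(16322 + G(68)) + (781 - 1*(-11874)) = (16322 + (1104 + 68² + 71*68)) + (781 - 1*(-11874)) = (16322 + (1104 + 4624 + 4828)) + (781 + 11874) = (16322 + 10556) + 12655 = 26878 + 12655 = 39533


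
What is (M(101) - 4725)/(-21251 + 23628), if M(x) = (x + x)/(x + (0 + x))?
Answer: -4724/2377 ≈ -1.9874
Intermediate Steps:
M(x) = 1 (M(x) = (2*x)/(x + x) = (2*x)/((2*x)) = (2*x)*(1/(2*x)) = 1)
(M(101) - 4725)/(-21251 + 23628) = (1 - 4725)/(-21251 + 23628) = -4724/2377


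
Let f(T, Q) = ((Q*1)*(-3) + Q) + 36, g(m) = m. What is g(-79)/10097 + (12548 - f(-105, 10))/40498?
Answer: 61668131/204454153 ≈ 0.30162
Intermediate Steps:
f(T, Q) = 36 - 2*Q (f(T, Q) = (Q*(-3) + Q) + 36 = (-3*Q + Q) + 36 = -2*Q + 36 = 36 - 2*Q)
g(-79)/10097 + (12548 - f(-105, 10))/40498 = -79/10097 + (12548 - (36 - 2*10))/40498 = -79*1/10097 + (12548 - (36 - 20))*(1/40498) = -79/10097 + (12548 - 1*16)*(1/40498) = -79/10097 + (12548 - 16)*(1/40498) = -79/10097 + 12532*(1/40498) = -79/10097 + 6266/20249 = 61668131/204454153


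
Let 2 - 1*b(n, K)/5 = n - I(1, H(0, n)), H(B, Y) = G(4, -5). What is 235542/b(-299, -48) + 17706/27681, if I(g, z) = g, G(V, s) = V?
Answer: 1091129027/6966385 ≈ 156.63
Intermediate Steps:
H(B, Y) = 4
b(n, K) = 15 - 5*n (b(n, K) = 10 - 5*(n - 1*1) = 10 - 5*(n - 1) = 10 - 5*(-1 + n) = 10 + (5 - 5*n) = 15 - 5*n)
235542/b(-299, -48) + 17706/27681 = 235542/(15 - 5*(-299)) + 17706/27681 = 235542/(15 + 1495) + 17706*(1/27681) = 235542/1510 + 5902/9227 = 235542*(1/1510) + 5902/9227 = 117771/755 + 5902/9227 = 1091129027/6966385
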